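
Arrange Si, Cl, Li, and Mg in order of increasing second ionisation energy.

Mg < Si < Cl < Li

IE_2 is the cost of taking one more electron from the +1 cation: Si⁺ still has 3 valence electrons; Cl⁺ still has 6 valence electrons; Li⁺ is the bare [He] core; Mg⁺ still has 1 valence electron.
Core electrons are held far more tightly than valence electrons, so Li tops the IE_2 order.
Valence configurations: Si⁺ [Ne]3s²3p¹, Cl⁺ [Ne]3s²3p⁴, Mg⁺ [Ne]3s¹.
The numbers (kJ/mol): Si 1577, Cl 2298, Li 7298, Mg 1451.
Hence IE_2: Mg < Si < Cl < Li.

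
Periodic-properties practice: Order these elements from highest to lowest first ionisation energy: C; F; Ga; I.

C is in period 2, group 14; F is in period 2, group 17; Ga is in period 4, group 13; I is in period 5, group 17.
IE₁ increases left→right with effective nuclear charge and decreases top→bottom as the valence shell moves farther out.
Here both period and group differ, so the two effects have to be weighed against each other.
I > Ga: period and group pull opposite ways; the across-period shift dominates (1008 vs 579 kJ/mol).
C > I: the two effects oppose for this pair; the down-group effect wins (1086 vs 1008 kJ/mol).
F > C: both are in period 2; the period trend gives F the larger value.
Tabulated first ionization energy (kJ/mol): C 1086, F 1681, Ga 579, I 1008.
So from highest to lowest: F > C > I > Ga.

F > C > I > Ga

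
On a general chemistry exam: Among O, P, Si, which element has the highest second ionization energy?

The second ionization energy removes an electron from the +1 ion. For each element: O⁺ still has 5 valence electrons; P⁺ still has 4 valence electrons; Si⁺ still has 3 valence electrons.
All are still removing valence electrons, so compare the +1 ions as you would atoms: IE_2 generally rises across a period (higher Z_eff) and falls down a group (larger shell), subject to the usual subshell exceptions.
Valence configurations: O⁺ [He]2s²2p³, P⁺ [Ne]3s²3p², Si⁺ [Ne]3s²3p¹.
Tabulated IE_2 (kJ/mol): O 3388, P 1907, Si 1577.
Putting it together, IE_2: Si < P < O.

O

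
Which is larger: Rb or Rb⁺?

Forming Rb⁺ removes 1 electron from Rb. Fewer electrons for the same nuclear charge means less shielding and a higher Z_eff on the remaining electrons, and for main-group metals the entire outer shell is lost.
A cation is smaller than its parent atom: Rb⁺ < Rb.

Rb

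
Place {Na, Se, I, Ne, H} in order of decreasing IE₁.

Ne > H > I > Se > Na

IE₁ increases left→right with effective nuclear charge and decreases top→bottom as the valence shell moves farther out.
Here both period and group differ, so the two effects have to be weighed against each other.
Se > Na: the two effects oppose for this pair; the across-period effect wins (941 vs 496 kJ/mol).
I > Se: the two effects oppose for this pair; the across-period effect wins (1008 vs 941 kJ/mol).
H > I: period and group pull opposite ways; the down-group shift dominates (1312 vs 1008 kJ/mol).
Ne > H: the two effects oppose for this pair; the across-period effect wins (2081 vs 1312 kJ/mol).
Approximate values (kJ/mol): H 1312, Ne 2081, Na 496, Se 941, I 1008.
So from highest to lowest: Ne > H > I > Se > Na.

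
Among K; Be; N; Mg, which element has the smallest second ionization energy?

Consider each +1 ion: K⁺ is the bare [Ar] core; Be⁺ still has 1 valence electron; N⁺ still has 4 valence electrons; Mg⁺ still has 1 valence electron.
Breaking into a closed-shell core is much more expensive than removing a leftover valence electron — K has the largest IE_2 here.
Valence configurations: Be⁺ [He]2s¹, N⁺ [He]2s²2p², Mg⁺ [Ne]3s¹.
The numbers (kJ/mol): K 3052, Be 1757, N 2856, Mg 1451.
Putting it together, IE_2: Mg < Be < N < K.

Mg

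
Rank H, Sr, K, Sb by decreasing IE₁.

H, Sb, Sr, K

Removing the outermost electron gets harder across a period and easier down a group.
These span different periods and groups, so the two trends combine.
Sr > K: the two effects oppose for this pair; the across-period effect wins (550 vs 419 kJ/mol).
Sb > Sr: both are in period 5; the period trend gives Sb the larger value.
H > Sb: the two effects oppose for this pair; the down-group effect wins (1312 vs 831 kJ/mol).
For reference (kJ/mol): H 1312, K 419, Sr 550, Sb 831.
So from highest to lowest: H > Sb > Sr > K.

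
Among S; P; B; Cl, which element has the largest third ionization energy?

Cl

Consider each +2 ion: S²⁺ still has 4 valence electrons; P²⁺ still has 3 valence electrons; B²⁺ still has 1 valence electron; Cl²⁺ still has 5 valence electrons.
All are still removing valence electrons, so compare the +2 ions as you would atoms: IE_3 generally rises across a period (higher Z_eff) and falls down a group (larger shell), subject to the usual subshell exceptions.
Valence configurations: S²⁺ [Ne]3s²3p², P²⁺ [Ne]3s²3p¹, B²⁺ [He]2s¹, Cl²⁺ [Ne]3s²3p³.
Approximate IE_3 values (kJ/mol): S 3357, P 2914, B 3660, Cl 3822.
So the third ionization energies run P < S < B < Cl.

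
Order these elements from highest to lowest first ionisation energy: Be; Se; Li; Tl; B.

Se, Be, B, Tl, Li

Li is in period 2, group 1; Be is in period 2, group 2; B is in period 2, group 13; Se is in period 4, group 16; Tl is in period 6, group 13.
Across a period the outer electron is held more tightly (higher IE₁); down a group it sits in a higher shell, more shielded, and comes off more easily.
These span different periods and groups, so the two trends combine.
Tl > Li: period and group pull opposite ways; the across-period shift dominates (589 vs 520 kJ/mol).
B > Tl: B sits above Tl in group 13, so the down-group effect alone puts B higher.
Be > B: this pair runs against the simple trend — see the exception note.
Se > Be: the two effects oppose for this pair; the across-period effect wins (941 vs 900 kJ/mol).
Note the exception: Be has a higher first ionization energy than B, contrary to the simple trend — removing B's lone 2p electron is easier than breaking Be's filled 2s².
For reference (kJ/mol): Li 520, Be 900, B 801, Se 941, Tl 589.
So from highest to lowest: Se > Be > B > Tl > Li.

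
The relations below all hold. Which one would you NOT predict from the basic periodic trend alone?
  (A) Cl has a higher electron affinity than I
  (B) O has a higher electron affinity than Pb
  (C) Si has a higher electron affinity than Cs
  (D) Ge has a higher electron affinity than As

(D)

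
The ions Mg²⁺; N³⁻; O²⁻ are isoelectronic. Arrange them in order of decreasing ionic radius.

N³⁻ > O²⁻ > Mg²⁺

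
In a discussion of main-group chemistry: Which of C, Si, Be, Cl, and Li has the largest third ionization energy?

Be

The third ionization energy removes an electron from the +2 ion. For each element: C²⁺ still has 2 valence electrons; Si²⁺ still has 2 valence electrons; Be²⁺ is the bare [He] core; Cl²⁺ still has 5 valence electrons; Li²⁺ is already 1 electron into the core.
Core electrons are held far more tightly than valence electrons, so Li and Be top the IE_3 order.
Valence configurations: C²⁺ [He]2s², Si²⁺ [Ne]3s², Cl²⁺ [Ne]3s²3p³.
Approximate IE_3 values (kJ/mol): C 4620, Si 3232, Be 14849, Cl 3822, Li 11815.
Putting it together, IE_3: Si < Cl < C < Li < Be.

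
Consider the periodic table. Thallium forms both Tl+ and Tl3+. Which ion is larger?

Both ions have Z = 81 protons, but Tl3+ has lost more electrons, so its remaining electrons feel a larger effective nuclear charge per electron and are pulled in more tightly.
Higher positive charge → smaller ion, so Tl+ > Tl3+.

Tl+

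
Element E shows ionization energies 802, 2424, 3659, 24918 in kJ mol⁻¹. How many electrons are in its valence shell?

3

Look for the largest jump between consecutive ionization energies: IE4/IE3 ≈ 6.8, far larger than any earlier ratio.
That jump marks the point where a core electron is being removed. So the atom has 3 valence electrons.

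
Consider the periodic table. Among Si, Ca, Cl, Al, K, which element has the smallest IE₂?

Ca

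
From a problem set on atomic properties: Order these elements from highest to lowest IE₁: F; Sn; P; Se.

F is in period 2, group 17; P is in period 3, group 15; Se is in period 4, group 16; Sn is in period 5, group 14.
IE₁ increases left→right with effective nuclear charge and decreases top→bottom as the valence shell moves farther out.
Neither a single period nor a single group — weigh both effects.
Se > Sn: both effects reinforce here, so Se is clearly the higher of the two.
P > Se: the two effects oppose for this pair; the down-group effect wins (1012 vs 941 kJ/mol).
F > P: both effects reinforce here, so F is clearly the higher of the two.
Tabulated first ionization energy (kJ/mol): F 1681, P 1012, Se 941, Sn 709.
So from highest to lowest: F > P > Se > Sn.

F > P > Se > Sn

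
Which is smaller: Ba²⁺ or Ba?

Forming Ba²⁺ removes 2 electrons from Ba. Fewer electrons for the same nuclear charge means less shielding and a higher Z_eff on the remaining electrons, and for main-group metals the entire outer shell is lost.
A cation is smaller than its parent atom: Ba²⁺ < Ba.

Ba²⁺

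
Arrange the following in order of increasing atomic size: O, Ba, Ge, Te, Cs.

O < Ge < Te < Ba < Cs

Moving right in a period, electrons are added to the same shell under a stronger nuclear pull, so atoms get smaller; moving down, a new shell is opened and atoms get larger.
Here both period and group differ, so the two effects have to be weighed against each other.
Ge > O: both effects reinforce here, so Ge is clearly the larger of the two.
Te > Ge: period and group pull opposite ways; the down-group shift dominates (136 vs 121 pm).
Ba > Te: relative to Te, both the across-period and down-group shifts push Ba's atomic radius up.
Cs > Ba: both are in period 6; the period trend gives Cs the larger value.
Approximate values (pm): O 63, Ge 121, Te 136, Cs 232, Ba 196.
So from smallest to largest: O < Ge < Te < Ba < Cs.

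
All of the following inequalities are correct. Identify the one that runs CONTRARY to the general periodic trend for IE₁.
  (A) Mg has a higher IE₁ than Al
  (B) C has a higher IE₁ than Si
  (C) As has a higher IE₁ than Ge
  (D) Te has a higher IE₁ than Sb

The general trend: IE₁ increases across a period and decreases down a group.
(A) Mg (period 3, group 2) vs Al (period 3, group 13): the stated order contradicts the simple trend.
(B) C (period 2, group 14) vs Si (period 3, group 14): the stated order agrees with the simple trend.
(C) As (period 4, group 15) vs Ge (period 4, group 14): the stated order agrees with the simple trend.
(D) Te (period 5, group 16) vs Sb (period 5, group 15): the stated order agrees with the simple trend.
The exception is (A): Al's single 3p electron is easier to remove than one from Mg's filled 3s².

(A)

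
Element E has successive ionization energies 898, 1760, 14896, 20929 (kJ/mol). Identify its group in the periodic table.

Group 2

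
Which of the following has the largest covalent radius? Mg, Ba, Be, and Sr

Ba

Be is in period 2, group 2; Mg is in period 3, group 2; Sr is in period 5, group 2; Ba is in period 6, group 2.
Radius decreases left→right (rising Z_eff, same n) and increases top→bottom (higher n).
All are in group 2, so atomic radius increases down the group.
The largest covalent radius among these belongs to Ba.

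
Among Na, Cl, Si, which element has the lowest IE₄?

Si

The fourth ionization energy removes an electron from the +3 ion. For each element: Na³⁺ is already 2 electrons into the core; Cl³⁺ still has 4 valence electrons; Si³⁺ still has 1 valence electron.
Breaking into a closed-shell core is much more expensive than removing a leftover valence electron — Na has the largest IE_4 here.
Valence configurations: Cl³⁺ [Ne]3s²3p², Si³⁺ [Ne]3s¹.
Approximate IE_4 values (kJ/mol): Na 9543, Cl 5159, Si 4356.
So the fourth ionization energies run Si < Cl < Na.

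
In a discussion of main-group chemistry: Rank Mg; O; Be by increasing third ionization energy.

O < Mg < Be

Consider each +2 ion: Mg²⁺ is the bare [Ne] core; O²⁺ still has 4 valence electrons; Be²⁺ is the bare [He] core.
Breaking into a closed-shell core is much more expensive than removing a leftover valence electron — Mg and Be have the largest IE_3 here.
Tabulated IE_3 (kJ/mol): Mg 7733, O 5300, Be 14849.
So the third ionization energies run O < Mg < Be.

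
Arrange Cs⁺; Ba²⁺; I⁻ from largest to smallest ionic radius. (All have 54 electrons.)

All of these have 54 electrons, so size is governed by nuclear charge alone: the more protons, the stronger the pull on the same electron cloud, and the smaller the ion.
Nuclear charges: Ba²⁺ (Z=56), Cs⁺ (Z=55), I⁻ (Z=53).
Largest to smallest: I⁻ > Cs⁺ > Ba²⁺.

I⁻ > Cs⁺ > Ba²⁺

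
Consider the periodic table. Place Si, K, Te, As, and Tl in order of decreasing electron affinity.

Si is in period 3, group 14; K is in period 4, group 1; As is in period 4, group 15; Te is in period 5, group 16; Tl is in period 6, group 13.
Electron affinity generally becomes more exothermic across a period toward the halogens and less exothermic down a group.
These span different periods and groups, so the two trends combine.
K > Tl: the two effects oppose for this pair; the down-group effect wins (48 vs 19 kJ/mol).
As > K: both are in period 4; the period trend gives As the larger value.
Si > As: the two effects oppose for this pair; the down-group effect wins (134 vs 78 kJ/mol).
Te > Si: period and group pull opposite ways; the across-period shift dominates (190 vs 134 kJ/mol).
For reference (kJ/mol): Si 134, K 48, As 78, Te 190, Tl 19.
So from highest to lowest: Te > Si > As > K > Tl.

Te > Si > As > K > Tl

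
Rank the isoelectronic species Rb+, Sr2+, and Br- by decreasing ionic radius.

All of these have 36 electrons, so size is governed by nuclear charge alone: the more protons, the stronger the pull on the same electron cloud, and the smaller the ion.
Nuclear charges: Sr2+ (Z=38), Rb+ (Z=37), Br- (Z=35).
Largest to smallest: Br- > Rb+ > Sr2+.

Br- > Rb+ > Sr2+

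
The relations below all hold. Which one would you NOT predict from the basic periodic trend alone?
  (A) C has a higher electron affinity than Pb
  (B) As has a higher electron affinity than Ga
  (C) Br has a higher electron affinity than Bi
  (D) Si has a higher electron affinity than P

The general trend: electron affinity increases across a period and decreases down a group.
(A) C (period 2, group 14) vs Pb (period 6, group 14): the stated order agrees with the simple trend.
(B) As (period 4, group 15) vs Ga (period 4, group 13): the stated order agrees with the simple trend.
(C) Br (period 4, group 17) vs Bi (period 6, group 15): the stated order agrees with the simple trend.
(D) Si (period 3, group 14) vs P (period 3, group 15): the stated order contradicts the simple trend.
The exception is (D): adding an electron to P's half-filled 3p³ is unfavourable, so Si (3p²) has the more exothermic EA.

(D)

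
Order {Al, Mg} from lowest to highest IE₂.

Mg, Al

After 1 electron has been removed, what remains? Al⁺ still has 2 valence electrons; Mg⁺ still has 1 valence electron.
All are still removing valence electrons, so compare the +1 ions as you would atoms: IE_2 generally rises across a period (higher Z_eff) and falls down a group (larger shell), subject to the usual subshell exceptions.
Valence configurations: Al⁺ [Ne]3s², Mg⁺ [Ne]3s¹.
Tabulated IE_2 (kJ/mol): Al 1817, Mg 1451.
Overall IE_2 order: Mg < Al.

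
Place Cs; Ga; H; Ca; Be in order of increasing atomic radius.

H < Be < Ga < Ca < Cs

H is in period 1, group 1; Be is in period 2, group 2; Ca is in period 4, group 2; Ga is in period 4, group 13; Cs is in period 6, group 1.
Across a period the added protons contract the valence shell; down a group each new principal shell makes the atom larger.
Here both period and group differ, so the two effects have to be weighed against each other.
Be > H: the two effects oppose for this pair; the down-group effect wins (102 vs 32 pm).
Ga > Be: the two effects oppose for this pair; the down-group effect wins (124 vs 102 pm).
Ca > Ga: both are in period 4; the period trend gives Ca the larger value.
Cs > Ca: both effects reinforce here, so Cs is clearly the larger of the two.
Approximate values (pm): H 32, Be 102, Ca 171, Ga 124, Cs 232.
So from smallest to largest: H < Be < Ga < Ca < Cs.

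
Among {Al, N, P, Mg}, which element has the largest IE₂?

The second ionization energy removes an electron from the +1 ion. For each element: Al⁺ still has 2 valence electrons; N⁺ still has 4 valence electrons; P⁺ still has 4 valence electrons; Mg⁺ still has 1 valence electron.
All are still removing valence electrons, so compare the +1 ions as you would atoms: IE_2 generally rises across a period (higher Z_eff) and falls down a group (larger shell), subject to the usual subshell exceptions.
Valence configurations: Al⁺ [Ne]3s², N⁺ [He]2s²2p², P⁺ [Ne]3s²3p², Mg⁺ [Ne]3s¹.
Tabulated IE_2 (kJ/mol): Al 1817, N 2856, P 1907, Mg 1451.
Putting it together, IE_2: Mg < Al < P < N.

N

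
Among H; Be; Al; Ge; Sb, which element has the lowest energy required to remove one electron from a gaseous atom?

Al

H is in period 1, group 1; Be is in period 2, group 2; Al is in period 3, group 13; Ge is in period 4, group 14; Sb is in period 5, group 15.
Removing the outermost electron gets harder across a period and easier down a group.
A diagonal step moves right (one effect) and down (the opposite effect) at once.
Ge > Al: the two effects oppose for this pair; the across-period effect wins (762 vs 578 kJ/mol).
Sb > Ge: period and group pull opposite ways; the across-period shift dominates (831 vs 762 kJ/mol).
Be > Sb: the two effects oppose for this pair; the down-group effect wins (900 vs 831 kJ/mol).
H > Be: period and group pull opposite ways; the down-group shift dominates (1312 vs 900 kJ/mol).
Approximate values (kJ/mol): H 1312, Be 900, Al 578, Ge 762, Sb 831.
The lowest energy required to remove one electron from a gaseous atom among these belongs to Al.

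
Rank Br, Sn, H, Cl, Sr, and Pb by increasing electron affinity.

Sr, Pb, H, Sn, Br, Cl

H is in period 1, group 1; Cl is in period 3, group 17; Br is in period 4, group 17; Sr is in period 5, group 2; Sn is in period 5, group 14; Pb is in period 6, group 14.
Adding an electron releases more energy for atoms nearer the top right (short of the noble gases).
Here both period and group differ, so the two effects have to be weighed against each other.
Pb > Sr: period and group pull opposite ways; the across-period shift dominates (35 vs 5 kJ/mol).
H > Pb: period and group pull opposite ways; the down-group shift dominates (73 vs 35 kJ/mol).
Sn > H: the two effects oppose for this pair; the across-period effect wins (107 vs 73 kJ/mol).
Br > Sn: relative to Sn, both the across-period and down-group shifts push Br's electron affinity up.
Cl > Br: they share group 17; the group trend gives Cl the larger value.
Approximate values (kJ/mol): H 73, Cl 349, Br 325, Sr 5, Sn 107, Pb 35.
So from lowest to highest: Sr < Pb < H < Sn < Br < Cl.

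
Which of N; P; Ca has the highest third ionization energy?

After 2 electrons have been removed, what remains? N²⁺ still has 3 valence electrons; P²⁺ still has 3 valence electrons; Ca²⁺ is the bare [Ar] core.
Core electrons are held far more tightly than valence electrons, so Ca tops the IE_3 order.
Valence configurations: N²⁺ [He]2s²2p¹, P²⁺ [Ne]3s²3p¹.
The numbers (kJ/mol): N 4578, P 2914, Ca 4912.
So the third ionization energies run P < N < Ca.

Ca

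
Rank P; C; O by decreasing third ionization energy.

O > C > P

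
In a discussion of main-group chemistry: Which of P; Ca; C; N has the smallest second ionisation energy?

Ca

After 1 electron has been removed, what remains? P⁺ still has 4 valence electrons; Ca⁺ still has 1 valence electron; C⁺ still has 3 valence electrons; N⁺ still has 4 valence electrons.
All are still removing valence electrons, so compare the +1 ions as you would atoms: IE_2 generally rises across a period (higher Z_eff) and falls down a group (larger shell), subject to the usual subshell exceptions.
Valence configurations: P⁺ [Ne]3s²3p², Ca⁺ [Ar]4s¹, C⁺ [He]2s²2p¹, N⁺ [He]2s²2p².
Approximate IE_2 values (kJ/mol): P 1907, Ca 1145, C 2353, N 2856.
Putting it together, IE_2: Ca < P < C < N.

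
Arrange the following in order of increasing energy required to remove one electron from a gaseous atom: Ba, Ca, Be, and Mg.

Ba, Ca, Mg, Be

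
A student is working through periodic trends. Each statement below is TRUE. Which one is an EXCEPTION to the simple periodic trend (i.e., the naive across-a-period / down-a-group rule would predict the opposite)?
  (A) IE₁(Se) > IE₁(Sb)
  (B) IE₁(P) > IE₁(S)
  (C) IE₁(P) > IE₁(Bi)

(B)

The general trend: first ionisation energy increases across a period and decreases down a group.
(A) Se (period 4, group 16) vs Sb (period 5, group 15): the stated order agrees with the simple trend.
(B) P (period 3, group 15) vs S (period 3, group 16): the stated order contradicts the simple trend.
(C) P (period 3, group 15) vs Bi (period 6, group 15): the stated order agrees with the simple trend.
The exception is (B): S (3p⁴) ionizes more easily than half-filled P (3p³) because the paired 3p electron in S is pushed out by e⁻–e⁻ repulsion.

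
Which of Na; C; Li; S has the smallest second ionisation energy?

IE_2 is the cost of taking one more electron from the +1 cation: Na⁺ is the bare [Ne] core; C⁺ still has 3 valence electrons; Li⁺ is the bare [He] core; S⁺ still has 5 valence electrons.
Breaking into a closed-shell core is much more expensive than removing a leftover valence electron — Na and Li have the largest IE_2 here.
Valence configurations: C⁺ [He]2s²2p¹, S⁺ [Ne]3s²3p³.
Approximate IE_2 values (kJ/mol): Na 4562, C 2353, Li 7298, S 2252.
Hence IE_2: S < C < Na < Li.

S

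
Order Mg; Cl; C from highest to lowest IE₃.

Mg > C > Cl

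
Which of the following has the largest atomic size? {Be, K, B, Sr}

K

Be is in period 2, group 2; B is in period 2, group 13; K is in period 4, group 1; Sr is in period 5, group 2.
Moving right in a period, electrons are added to the same shell under a stronger nuclear pull, so atoms get smaller; moving down, a new shell is opened and atoms get larger.
These span different periods and groups, so the two trends combine.
Be > B: Be lies to the left of B in period 2, so the across-period effect alone puts Be larger.
Sr > Be: they share group 2; the group trend gives Sr the larger value.
K > Sr: period and group pull opposite ways; the across-period shift dominates (196 vs 185 pm).
Approximate values (pm): Be 102, B 85, K 196, Sr 185.
The largest atomic size among these belongs to K.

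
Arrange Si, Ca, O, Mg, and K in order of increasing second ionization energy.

Ca < Mg < Si < K < O

IE_2 is the cost of taking one more electron from the +1 cation: Si⁺ still has 3 valence electrons; Ca⁺ still has 1 valence electron; O⁺ still has 5 valence electrons; Mg⁺ still has 1 valence electron; K⁺ is the bare [Ar] core.
Usually core removal costs more than valence removal, but here the competition is close: a tightly held n=2 valence electron can cost more to remove than an n=3 core electron, so the actual values have to decide it.
Valence configurations: Si⁺ [Ne]3s²3p¹, Ca⁺ [Ar]4s¹, O⁺ [He]2s²2p³, Mg⁺ [Ne]3s¹.
The numbers (kJ/mol): Si 1577, Ca 1145, O 3388, Mg 1451, K 3052.
Hence IE_2: Ca < Mg < Si < K < O.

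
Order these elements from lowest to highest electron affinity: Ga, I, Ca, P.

P is in period 3, group 15; Ca is in period 4, group 2; Ga is in period 4, group 13; I is in period 5, group 17.
EA tends to increase across a period and decrease down a group, though the pattern is less regular than for IE or radius.
Neither a single period nor a single group — weigh both effects.
Ga > Ca: both are in period 4; the period trend gives Ga the larger value.
P > Ga: relative to Ga, both the across-period and down-group shifts push P's electron affinity up.
I > P: the two effects oppose for this pair; the across-period effect wins (295 vs 72 kJ/mol).
Approximate values (kJ/mol): P 72, Ca 2, Ga 29, I 295.
So from lowest to highest: Ca < Ga < P < I.

Ca < Ga < P < I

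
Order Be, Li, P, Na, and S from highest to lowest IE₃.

Be > Li > Na > S > P

After 2 electrons have been removed, what remains? Be²⁺ is the bare [He] core; Li²⁺ is already 1 electron into the core; P²⁺ still has 3 valence electrons; Na²⁺ is already 1 electron into the core; S²⁺ still has 4 valence electrons.
Pulling an electron out of a noble-gas core costs far more than removing a remaining valence electron, so Na, Li and Be sit at the high end of IE_3.
Valence configurations: P²⁺ [Ne]3s²3p¹, S²⁺ [Ne]3s²3p².
Tabulated IE_3 (kJ/mol): Be 14849, Li 11815, P 2914, Na 6910, S 3357.
Putting it together, IE_3: P < S < Na < Li < Be.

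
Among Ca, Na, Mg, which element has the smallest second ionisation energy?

After 1 electron has been removed, what remains? Ca⁺ still has 1 valence electron; Na⁺ is the bare [Ne] core; Mg⁺ still has 1 valence electron.
Pulling an electron out of a noble-gas core costs far more than removing a remaining valence electron, so Na sits at the high end of IE_2.
Valence configurations: Ca⁺ [Ar]4s¹, Mg⁺ [Ne]3s¹.
Tabulated IE_2 (kJ/mol): Ca 1145, Na 4562, Mg 1451.
Hence IE_2: Ca < Mg < Na.

Ca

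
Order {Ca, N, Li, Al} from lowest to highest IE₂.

Ca, Al, N, Li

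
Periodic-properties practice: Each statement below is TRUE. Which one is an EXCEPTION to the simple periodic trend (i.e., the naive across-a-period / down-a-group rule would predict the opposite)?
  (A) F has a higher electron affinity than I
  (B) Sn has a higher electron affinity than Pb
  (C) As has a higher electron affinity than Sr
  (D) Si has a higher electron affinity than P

The general trend: electron affinity increases across a period and decreases down a group.
(A) F (period 2, group 17) vs I (period 5, group 17): the stated order agrees with the simple trend.
(B) Sn (period 5, group 14) vs Pb (period 6, group 14): the stated order agrees with the simple trend.
(C) As (period 4, group 15) vs Sr (period 5, group 2): the stated order agrees with the simple trend.
(D) Si (period 3, group 14) vs P (period 3, group 15): the stated order contradicts the simple trend.
The exception is (D): adding an electron to P's half-filled 3p³ is unfavourable, so Si (3p²) has the more exothermic EA.

(D)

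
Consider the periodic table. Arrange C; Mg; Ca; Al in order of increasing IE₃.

Consider each +2 ion: C²⁺ still has 2 valence electrons; Mg²⁺ is the bare [Ne] core; Ca²⁺ is the bare [Ar] core; Al²⁺ still has 1 valence electron.
Core electrons are held far more tightly than valence electrons, so Ca and Mg top the IE_3 order.
Valence configurations: C²⁺ [He]2s², Al²⁺ [Ne]3s¹.
The numbers (kJ/mol): C 4620, Mg 7733, Ca 4912, Al 2745.
Putting it together, IE_3: Al < C < Ca < Mg.

Al, C, Ca, Mg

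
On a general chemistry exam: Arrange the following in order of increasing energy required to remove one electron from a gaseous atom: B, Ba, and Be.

Be is in period 2, group 2; B is in period 2, group 13; Ba is in period 6, group 2.
Across a period the outer electron is held more tightly (higher IE₁); down a group it sits in a higher shell, more shielded, and comes off more easily.
Neither a single period nor a single group — weigh both effects.
B > Ba: relative to Ba, both the across-period and down-group shifts push B's first ionization energy up.
Be > B: this pair runs against the simple trend — see the exception note.
Note the exception: Be has a higher first ionization energy than B, contrary to the simple trend — removing B's lone 2p electron is easier than breaking Be's filled 2s².
Approximate values (kJ/mol): Be 900, B 801, Ba 503.
So from lowest to highest: Ba < B < Be.

Ba, B, Be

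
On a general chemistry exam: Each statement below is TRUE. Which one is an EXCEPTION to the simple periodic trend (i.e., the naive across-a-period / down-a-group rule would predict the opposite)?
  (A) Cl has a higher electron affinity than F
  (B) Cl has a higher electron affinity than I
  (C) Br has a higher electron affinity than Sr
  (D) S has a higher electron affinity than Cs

(A)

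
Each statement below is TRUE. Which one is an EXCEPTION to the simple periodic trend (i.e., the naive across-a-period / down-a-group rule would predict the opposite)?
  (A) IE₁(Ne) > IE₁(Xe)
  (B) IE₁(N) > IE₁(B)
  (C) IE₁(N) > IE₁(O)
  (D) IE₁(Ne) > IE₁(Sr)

(C)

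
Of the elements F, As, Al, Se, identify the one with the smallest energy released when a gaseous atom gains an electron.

Al

F is in period 2, group 17; Al is in period 3, group 13; As is in period 4, group 15; Se is in period 4, group 16.
Atoms with high Z_eff and room in the valence shell (especially the halogens) have the most exothermic electron affinities.
Neither a single period nor a single group — weigh both effects.
As > Al: period and group pull opposite ways; the across-period shift dominates (78 vs 42 kJ/mol).
Se > As: Se lies to the right of As in period 4, so the across-period effect alone puts Se higher.
F > Se: relative to Se, both the across-period and down-group shifts push F's electron affinity up.
For reference (kJ/mol): F 328, Al 42, As 78, Se 195.
The smallest energy released when a gaseous atom gains an electron among these belongs to Al.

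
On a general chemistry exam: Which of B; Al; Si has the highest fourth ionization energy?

Consider each +3 ion: B³⁺ is the bare [He] core; Al³⁺ is the bare [Ne] core; Si³⁺ still has 1 valence electron.
Breaking into a closed-shell core is much more expensive than removing a leftover valence electron — Al and B have the largest IE_4 here.
Approximate IE_4 values (kJ/mol): B 25026, Al 11577, Si 4356.
Putting it together, IE_4: Si < Al < B.

B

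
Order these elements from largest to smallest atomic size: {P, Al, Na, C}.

Na, Al, P, C

C is in period 2, group 14; Na is in period 3, group 1; Al is in period 3, group 13; P is in period 3, group 15.
Radius decreases left→right (rising Z_eff, same n) and increases top→bottom (higher n).
These span different periods and groups, so the two trends combine.
P > C: period and group pull opposite ways; the down-group shift dominates (111 vs 75 pm).
Al > P: Al lies to the left of P in period 3, so the across-period effect alone puts Al larger.
Na > Al: Na lies to the left of Al in period 3, so the across-period effect alone puts Na larger.
Approximate values (pm): C 75, Na 155, Al 126, P 111.
So from largest to smallest: Na > Al > P > C.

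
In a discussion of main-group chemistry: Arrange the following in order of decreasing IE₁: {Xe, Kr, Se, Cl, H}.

Kr, H, Cl, Xe, Se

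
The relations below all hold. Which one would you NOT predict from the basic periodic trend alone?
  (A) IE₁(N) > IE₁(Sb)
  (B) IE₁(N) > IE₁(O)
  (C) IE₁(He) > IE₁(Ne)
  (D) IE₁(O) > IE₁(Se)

(B)

The general trend: first ionization energy increases across a period and decreases down a group.
(A) N (period 2, group 15) vs Sb (period 5, group 15): the stated order agrees with the simple trend.
(B) N (period 2, group 15) vs O (period 2, group 16): the stated order contradicts the simple trend.
(C) He (period 1, group 18) vs Ne (period 2, group 18): the stated order agrees with the simple trend.
(D) O (period 2, group 16) vs Se (period 4, group 16): the stated order agrees with the simple trend.
The exception is (B): pairing an electron in O's 2p⁴ costs repulsion energy, so O ionizes more easily than half-filled N (2p³).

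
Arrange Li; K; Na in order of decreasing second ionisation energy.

Li > Na > K

The second ionization energy removes an electron from the +1 ion. For each element: Li⁺ is the bare [He] core; K⁺ is the bare [Ar] core; Na⁺ is the bare [Ne] core.
All of these are removing an electron from a noble-gas core or deeper; the smaller core (lower principal quantum number) is held far more tightly, and within a period the higher nuclear charge binds the same core more tightly.
Tabulated IE_2 (kJ/mol): Li 7298, K 3052, Na 4562.
Hence IE_2: K < Na < Li.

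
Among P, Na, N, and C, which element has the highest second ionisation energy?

Na

Consider each +1 ion: P⁺ still has 4 valence electrons; Na⁺ is the bare [Ne] core; N⁺ still has 4 valence electrons; C⁺ still has 3 valence electrons.
Core electrons are held far more tightly than valence electrons, so Na tops the IE_2 order.
Valence configurations: P⁺ [Ne]3s²3p², N⁺ [He]2s²2p², C⁺ [He]2s²2p¹.
Tabulated IE_2 (kJ/mol): P 1907, Na 4562, N 2856, C 2353.
Overall IE_2 order: P < C < N < Na.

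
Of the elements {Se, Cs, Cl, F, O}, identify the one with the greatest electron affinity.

Cl

O is in period 2, group 16; F is in period 2, group 17; Cl is in period 3, group 17; Se is in period 4, group 16; Cs is in period 6, group 1.
Electron affinity generally becomes more exothermic across a period toward the halogens and less exothermic down a group.
Here both period and group differ, so the two effects have to be weighed against each other.
O > Cs: relative to Cs, both the across-period and down-group shifts push O's electron affinity up.
Se > O: this pair runs against the simple trend — see the exception note.
F > Se: both effects reinforce here, so F is clearly the higher of the two.
Cl > F: this pair runs against the simple trend — see the exception note.
Note the exception: Se has a higher electron affinity than O, contrary to the simple trend — O's compact 2p subshell gives strong electron–electron repulsion on the added electron.
Note the exception: Cl has a higher electron affinity than F, contrary to the simple trend — F's small 2p subshell makes the incoming electron feel strong e⁻–e⁻ repulsion, so Cl actually releases more energy on gaining an electron.
Tabulated electron affinity (kJ/mol): O 141, F 328, Cl 349, Se 195, Cs 46.
The greatest electron affinity among these belongs to Cl.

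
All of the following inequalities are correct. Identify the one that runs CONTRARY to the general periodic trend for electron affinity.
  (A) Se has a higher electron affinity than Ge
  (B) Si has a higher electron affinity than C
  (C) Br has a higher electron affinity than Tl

(B)

The general trend: electron affinity increases across a period and decreases down a group.
(A) Se (period 4, group 16) vs Ge (period 4, group 14): the stated order agrees with the simple trend.
(B) Si (period 3, group 14) vs C (period 2, group 14): the stated order contradicts the simple trend.
(C) Br (period 4, group 17) vs Tl (period 6, group 13): the stated order agrees with the simple trend.
The exception is (B): Si's larger, more diffuse 3p orbitals accept an added electron slightly more readily than C's compact 2p.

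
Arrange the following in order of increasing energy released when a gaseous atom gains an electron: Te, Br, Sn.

Br is in period 4, group 17; Sn is in period 5, group 14; Te is in period 5, group 16.
Atoms with high Z_eff and room in the valence shell (especially the halogens) have the most exothermic electron affinities.
These span different periods and groups, so the two trends combine.
Te > Sn: Te lies to the right of Sn in period 5, so the across-period effect alone puts Te higher.
Br > Te: relative to Te, both the across-period and down-group shifts push Br's electron affinity up.
Tabulated electron affinity (kJ/mol): Br 325, Sn 107, Te 190.
So from lowest to highest: Sn < Te < Br.

Sn < Te < Br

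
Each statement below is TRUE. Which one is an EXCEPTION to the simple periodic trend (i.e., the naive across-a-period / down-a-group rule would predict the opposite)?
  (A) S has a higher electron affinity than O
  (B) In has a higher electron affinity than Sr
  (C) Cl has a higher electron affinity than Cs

The general trend: electron affinity increases across a period and decreases down a group.
(A) S (period 3, group 16) vs O (period 2, group 16): the stated order contradicts the simple trend.
(B) In (period 5, group 13) vs Sr (period 5, group 2): the stated order agrees with the simple trend.
(C) Cl (period 3, group 17) vs Cs (period 6, group 1): the stated order agrees with the simple trend.
The exception is (A): the compact 2p subshell of O repels the added electron more than S's larger 3p does.

(A)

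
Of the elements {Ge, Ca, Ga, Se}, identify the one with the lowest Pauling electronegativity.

Atoms toward the upper right of the periodic table pull bonding electrons most strongly.
All lie in period 4, so electronegativity increases left to right.
The lowest Pauling electronegativity among these belongs to Ca.

Ca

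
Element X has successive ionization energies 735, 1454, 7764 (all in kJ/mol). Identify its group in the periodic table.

Group 2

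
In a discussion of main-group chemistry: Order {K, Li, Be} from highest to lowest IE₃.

The third ionization energy removes an electron from the +2 ion. For each element: K²⁺ is already 1 electron into the core; Li²⁺ is already 1 electron into the core; Be²⁺ is the bare [He] core.
All of these are removing an electron from a noble-gas core or deeper; the smaller core (lower principal quantum number) is held far more tightly, and within a period the higher nuclear charge binds the same core more tightly.
The numbers (kJ/mol): K 4420, Li 11815, Be 14849.
Overall IE_3 order: K < Li < Be.

Be, Li, K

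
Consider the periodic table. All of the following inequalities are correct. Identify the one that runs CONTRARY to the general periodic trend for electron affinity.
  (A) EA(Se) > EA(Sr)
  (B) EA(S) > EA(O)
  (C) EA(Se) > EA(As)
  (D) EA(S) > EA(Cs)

(B)

The general trend: electron affinity increases across a period and decreases down a group.
(A) Se (period 4, group 16) vs Sr (period 5, group 2): the stated order agrees with the simple trend.
(B) S (period 3, group 16) vs O (period 2, group 16): the stated order contradicts the simple trend.
(C) Se (period 4, group 16) vs As (period 4, group 15): the stated order agrees with the simple trend.
(D) S (period 3, group 16) vs Cs (period 6, group 1): the stated order agrees with the simple trend.
The exception is (B): the compact 2p subshell of O repels the added electron more than S's larger 3p does.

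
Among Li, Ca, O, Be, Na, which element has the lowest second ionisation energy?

After 1 electron has been removed, what remains? Li⁺ is the bare [He] core; Ca⁺ still has 1 valence electron; O⁺ still has 5 valence electrons; Be⁺ still has 1 valence electron; Na⁺ is the bare [Ne] core.
Breaking into a closed-shell core is much more expensive than removing a leftover valence electron — Na and Li have the largest IE_2 here.
Valence configurations: Ca⁺ [Ar]4s¹, O⁺ [He]2s²2p³, Be⁺ [He]2s¹.
The numbers (kJ/mol): Li 7298, Ca 1145, O 3388, Be 1757, Na 4562.
Overall IE_2 order: Ca < Be < O < Na < Li.

Ca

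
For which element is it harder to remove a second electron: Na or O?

Na

The second ionization energy removes an electron from the +1 ion. For each element: Na⁺ is the bare [Ne] core; O⁺ still has 5 valence electrons.
Pulling an electron out of a noble-gas core costs far more than removing a remaining valence electron, so Na sits at the high end of IE_2.
Tabulated IE_2 (kJ/mol): Na 4562, O 3388.
So the second ionization energies run O < Na.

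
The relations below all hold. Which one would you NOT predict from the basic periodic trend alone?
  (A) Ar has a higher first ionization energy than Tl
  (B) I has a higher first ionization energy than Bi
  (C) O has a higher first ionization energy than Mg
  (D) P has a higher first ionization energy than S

The general trend: first ionization energy increases across a period and decreases down a group.
(A) Ar (period 3, group 18) vs Tl (period 6, group 13): the stated order agrees with the simple trend.
(B) I (period 5, group 17) vs Bi (period 6, group 15): the stated order agrees with the simple trend.
(C) O (period 2, group 16) vs Mg (period 3, group 2): the stated order agrees with the simple trend.
(D) P (period 3, group 15) vs S (period 3, group 16): the stated order contradicts the simple trend.
The exception is (D): S (3p⁴) ionizes more easily than half-filled P (3p³) because the paired 3p electron in S is pushed out by e⁻–e⁻ repulsion.

(D)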